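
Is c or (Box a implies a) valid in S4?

Tableau for the negation not (c or (Box a implies a)):
1. not (c or (Box a implies a)), 0
2. not c, 0
3. not (Box a implies a), 0
4. Box a, 0
5. not a, 0
6. a, 0
Accessibility: 0R0
Branch closes: a and not a both at 0.
Every branch of the negation's tableau closes; the branch above is one of them.

Valid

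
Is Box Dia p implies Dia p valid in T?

Tableau for the negation not (Box Dia p implies Dia p):
1. not (Box Dia p implies Dia p), u
2. Box Dia p, u   [neg-implies-rule on 1]
3. not Dia p, u   [neg-implies-rule on 1]
4. Dia p, u   [Box-rule on 2 via uRu]
5. not p, u   [neg-Dia-rule on 3 via uRu]
6. p, v   [Dia-rule on 4: fresh world v, uRv]
7. Dia p, v   [Box-rule on 2 via uRv]
8. not p, v   [neg-Dia-rule on 3 via uRv]
Accessibility: uRu, uRv, vRv
Branch closes: p and not p both at v.
All branches of the negation close; one closing branch shown above.

Valid in T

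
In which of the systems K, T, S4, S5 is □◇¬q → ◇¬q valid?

T, S4, S5

T-tableau for the negation ¬(□◇¬q → ◇¬q):
1. ¬(□◇¬q → ◇¬q), 0
2. □◇¬q, 0
3. ¬◇¬q, 0
4. ◇¬q, 0
5. q, 0
6. ¬q, 1
7. ◇¬q, 1
8. q, 1
Accessibility: 0R0, 0R1, 1R1
Branch closes: q and ¬q both at 1.
Every branch closes (one shown): valid in T, hence also in S4, S5 (every theorem of T is a theorem of S4 and S5).
K-tableau for the negation ¬(□◇¬q → ◇¬q):
1. ¬(□◇¬q → ◇¬q), 0
2. □◇¬q, 0
3. ¬◇¬q, 0
Complete open branch: countermodel on a K-frame, so not valid in K.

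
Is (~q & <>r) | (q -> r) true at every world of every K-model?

Not valid

Tableau for the negation ~((~q & <>r) | (q -> r)):
1. ~((~q & <>r) | (q -> r)), 0
2. ~(~q & <>r), 0   [~|-rule on 1]
3. ~(q -> r), 0   [~|-rule on 1]
4. q, 0   [~->-rule on 3]
5. ~r, 0   [~->-rule on 3]
6. ~<>r, 0   [~&-rule on 2 (branches; this branch)]
The negation has an open branch (countermodel exists).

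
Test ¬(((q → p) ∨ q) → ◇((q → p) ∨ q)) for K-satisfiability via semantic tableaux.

1. ¬(((q → p) ∨ q) → ◇((q → p) ∨ q)), u
2. (q → p) ∨ q, u   [¬→-rule on 1]
3. ¬◇((q → p) ∨ q), u   [¬→-rule on 1]
4. q, u   [∨-rule on 2 (branches; this branch)]

Satisfiable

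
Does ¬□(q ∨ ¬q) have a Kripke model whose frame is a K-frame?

No, unsatisfiable

1. ¬□(q ∨ ¬q), w0
2. ¬(q ∨ ¬q), w1
3. ¬q, w1
4. q, w1
Accessibility: w0Rw1
Branch closes: q and ¬q both at w1.
All branches of the tableau close; one closing branch shown above.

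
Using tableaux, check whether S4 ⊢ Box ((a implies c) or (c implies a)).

Valid in S4

Tableau for the negation not Box ((a implies c) or (c implies a)):
1. not Box ((a implies c) or (c implies a)), w0
2. not ((a implies c) or (c implies a)), w1   [neg-Box-rule on 1: fresh world w1, w0Rw1]
3. not (a implies c), w1   [neg-or-rule on 2]
4. not (c implies a), w1   [neg-or-rule on 2]
5. a, w1   [neg-implies-rule on 3]
6. not c, w1   [neg-implies-rule on 3]
7. c, w1   [neg-implies-rule on 4]
8. not a, w1   [neg-implies-rule on 4]
Accessibility: w0Rw0, w0Rw1, w1Rw1
Branch closes: c and not c both at w1.
All branches of the negation close; one closing branch shown above.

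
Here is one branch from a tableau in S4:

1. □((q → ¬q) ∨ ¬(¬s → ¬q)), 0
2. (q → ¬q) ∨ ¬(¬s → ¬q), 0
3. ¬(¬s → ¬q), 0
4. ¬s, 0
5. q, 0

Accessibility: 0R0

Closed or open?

No world carries both an atom and its negation.

No, open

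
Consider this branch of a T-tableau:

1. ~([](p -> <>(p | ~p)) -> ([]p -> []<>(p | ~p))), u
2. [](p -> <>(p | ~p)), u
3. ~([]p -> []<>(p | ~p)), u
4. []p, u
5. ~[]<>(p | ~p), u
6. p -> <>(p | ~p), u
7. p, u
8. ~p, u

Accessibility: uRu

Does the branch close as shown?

Yes, closed

Both p and ~p appear at u.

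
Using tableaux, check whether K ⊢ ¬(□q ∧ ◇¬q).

Tableau for the negation □q ∧ ◇¬q:
1. □q ∧ ◇¬q, u
2. □q, u
3. ◇¬q, u
4. ¬q, v
5. q, v
Accessibility: uRv
Branch closes: q and ¬q both at v.
Every branch of the negation's tableau closes; the branch above is one of them.

Valid in K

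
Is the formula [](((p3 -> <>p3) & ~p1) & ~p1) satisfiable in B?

Satisfiable

1. [](((p3 -> <>p3) & ~p1) & ~p1), 0
2. ((p3 -> <>p3) & ~p1) & ~p1, 0
3. (p3 -> <>p3) & ~p1, 0
4. ~p1, 0
5. p3 -> <>p3, 0
6. <>p3, 0
7. p3, 1
8. ((p3 -> <>p3) & ~p1) & ~p1, 1
9. (p3 -> <>p3) & ~p1, 1
10. ~p1, 1
11. p3 -> <>p3, 1
12. <>p3, 1
13. p3, 2
Accessibility: 0R0, 0R1, 1R0, 1R1, 1R2, 2R1, 2R2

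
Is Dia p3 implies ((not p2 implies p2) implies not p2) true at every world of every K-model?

Invalid (countermodel exists)

Tableau for the negation not (Dia p3 implies ((not p2 implies p2) implies not p2)):
1. not (Dia p3 implies ((not p2 implies p2) implies not p2)), u
2. Dia p3, u
3. not ((not p2 implies p2) implies not p2), u
4. not p2 implies p2, u
5. p2, u
6. p3, v
Accessibility: uRv
The negation has an open branch (countermodel exists).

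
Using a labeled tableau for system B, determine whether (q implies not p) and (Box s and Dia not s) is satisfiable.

Unsatisfiable (every branch closes)

1. (q implies not p) and (Box s and Dia not s), 0
2. q implies not p, 0   [and-rule on 1]
3. Box s and Dia not s, 0   [and-rule on 1]
4. Box s, 0   [and-rule on 3]
5. Dia not s, 0   [and-rule on 3]
6. s, 0   [Box-rule on 4 via 0R0]
7. not p, 0   [implies-rule on 2 (branches; this branch)]
8. not s, 1   [Dia-rule on 5: fresh world 1, 0R1]
9. s, 1   [Box-rule on 4 via 0R1]
Accessibility: 0R0, 0R1, 1R0, 1R1
Branch closes: s and not s both at 1.
All branches of the tableau close; one closing branch shown above.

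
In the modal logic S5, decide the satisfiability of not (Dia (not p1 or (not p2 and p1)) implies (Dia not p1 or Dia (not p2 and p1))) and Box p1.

1. not (Dia (not p1 or (not p2 and p1)) implies (Dia not p1 or Dia (not p2 and p1))) and Box p1, 0
2. not (Dia (not p1 or (not p2 and p1)) implies (Dia not p1 or Dia (not p2 and p1))), 0
3. Box p1, 0
4. Dia (not p1 or (not p2 and p1)), 0
5. not (Dia not p1 or Dia (not p2 and p1)), 0
6. not Dia not p1, 0
7. not Dia (not p2 and p1), 0
8. p1, 0
9. not (not p2 and p1), 0
10. p2, 0
11. not p1 or (not p2 and p1), 1
12. p1, 1
13. not (not p2 and p1), 1
14. not p2 and p1, 1
15. not p2, 1
16. not p1, 1
Accessibility: 0R0, 0R1, 1R0, 1R1
Branch closes: p1 and not p1 both at 1.
All branches of the tableau close; one closing branch shown above.

Unsatisfiable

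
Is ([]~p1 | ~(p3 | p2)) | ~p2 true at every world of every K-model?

Not valid

Tableau for the negation ~(([]~p1 | ~(p3 | p2)) | ~p2):
1. ~(([]~p1 | ~(p3 | p2)) | ~p2), 0
2. ~([]~p1 | ~(p3 | p2)), 0
3. p2, 0
4. ~[]~p1, 0
5. p3 | p2, 0
6. p1, 1
Accessibility: 0R1
The negation has an open branch (countermodel exists).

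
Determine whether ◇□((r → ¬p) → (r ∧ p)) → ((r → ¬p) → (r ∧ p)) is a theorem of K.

Not valid

Tableau for the negation ¬(◇□((r → ¬p) → (r ∧ p)) → ((r → ¬p) → (r ∧ p))):
1. ¬(◇□((r → ¬p) → (r ∧ p)) → ((r → ¬p) → (r ∧ p))), 0
2. ◇□((r → ¬p) → (r ∧ p)), 0   [¬→-rule on 1]
3. ¬((r → ¬p) → (r ∧ p)), 0   [¬→-rule on 1]
4. r → ¬p, 0   [¬→-rule on 3]
5. ¬(r ∧ p), 0   [¬→-rule on 3]
6. ¬p, 0   [→-rule on 4 (branches; this branch)]
7. □((r → ¬p) → (r ∧ p)), 1   [◇-rule on 2: fresh world 1, 0R1]
Accessibility: 0R1
The negation has an open branch (countermodel exists).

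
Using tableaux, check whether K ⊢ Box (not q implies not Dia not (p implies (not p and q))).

Tableau for the negation not Box (not q implies not Dia not (p implies (not p and q))):
1. not Box (not q implies not Dia not (p implies (not p and q))), 0
2. not (not q implies not Dia not (p implies (not p and q))), 1
3. not q, 1
4. Dia not (p implies (not p and q)), 1
5. not (p implies (not p and q)), 2
6. p, 2
7. not (not p and q), 2
8. not q, 2
Accessibility: 0R1, 1R2
The negation has an open branch (countermodel exists).

No, not valid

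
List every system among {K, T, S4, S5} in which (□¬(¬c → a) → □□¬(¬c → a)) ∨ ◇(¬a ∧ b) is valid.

S4, S5

S4-tableau for the negation ¬((□¬(¬c → a) → □□¬(¬c → a)) ∨ ◇(¬a ∧ b)):
1. ¬((□¬(¬c → a) → □□¬(¬c → a)) ∨ ◇(¬a ∧ b)), 0
2. ¬(□¬(¬c → a) → □□¬(¬c → a)), 0   [¬∨-rule on 1]
3. ¬◇(¬a ∧ b), 0   [¬∨-rule on 1]
4. □¬(¬c → a), 0   [¬→-rule on 2]
5. ¬□□¬(¬c → a), 0   [¬→-rule on 2]
6. ¬(¬a ∧ b), 0   [¬◇-rule on 3 via 0R0]
7. ¬(¬c → a), 0   [□-rule on 4 via 0R0]
8. ¬c, 0   [¬→-rule on 7]
9. ¬a, 0   [¬→-rule on 7]
10. ¬b, 0   [¬∧-rule on 6 (branches; this branch)]
11. ¬□¬(¬c → a), 1   [¬□-rule on 5: fresh world 1, 0R1]
12. ¬(¬a ∧ b), 1   [¬◇-rule on 3 via 0R1]
13. ¬(¬c → a), 1   [□-rule on 4 via 0R1]
14. ¬c, 1   [¬→-rule on 13]
15. ¬a, 1   [¬→-rule on 13]
16. ¬b, 1   [¬∧-rule on 12 (branches; this branch)]
17. ¬c → a, 2   [¬□-rule on 11: fresh world 2, 1R2]
18. ¬(¬a ∧ b), 2   [¬◇-rule on 3 via 0R2]
19. ¬(¬c → a), 2   [□-rule on 4 via 0R2]
20. ¬c, 2   [¬→-rule on 19]
21. ¬a, 2   [¬→-rule on 19]
22. a, 2   [→-rule on 17 (branches; this branch)]
Accessibility: 0R0, 0R1, 0R2, 1R1, 1R2, 2R2
Branch closes: a and ¬a both at 2.
Every branch closes (one shown): valid in S4, hence also in S5 (every theorem of S4 is a theorem of S5).
T-tableau for the negation ¬((□¬(¬c → a) → □□¬(¬c → a)) ∨ ◇(¬a ∧ b)):
1. ¬((□¬(¬c → a) → □□¬(¬c → a)) ∨ ◇(¬a ∧ b)), 0
2. ¬(□¬(¬c → a) → □□¬(¬c → a)), 0   [¬∨-rule on 1]
3. ¬◇(¬a ∧ b), 0   [¬∨-rule on 1]
4. □¬(¬c → a), 0   [¬→-rule on 2]
5. ¬□□¬(¬c → a), 0   [¬→-rule on 2]
6. ¬(¬a ∧ b), 0   [¬◇-rule on 3 via 0R0]
7. ¬(¬c → a), 0   [□-rule on 4 via 0R0]
8. ¬c, 0   [¬→-rule on 7]
9. ¬a, 0   [¬→-rule on 7]
10. ¬b, 0   [¬∧-rule on 6 (branches; this branch)]
11. ¬□¬(¬c → a), 1   [¬□-rule on 5: fresh world 1, 0R1]
12. ¬(¬a ∧ b), 1   [¬◇-rule on 3 via 0R1]
13. ¬(¬c → a), 1   [□-rule on 4 via 0R1]
14. ¬c, 1   [¬→-rule on 13]
15. ¬a, 1   [¬→-rule on 13]
16. ¬b, 1   [¬∧-rule on 12 (branches; this branch)]
17. ¬c → a, 2   [¬□-rule on 11: fresh world 2, 1R2]
18. a, 2   [→-rule on 17 (branches; this branch)]
Accessibility: 0R0, 0R1, 1R1, 1R2, 2R2
Complete open branch: countermodel on a T-frame, so not valid in T, nor in K (the same frame is also a K-frame).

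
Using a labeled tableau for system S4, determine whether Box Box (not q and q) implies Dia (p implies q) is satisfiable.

1. Box Box (not q and q) implies Dia (p implies q), w0
2. Dia (p implies q), w0
3. p implies q, w1
4. q, w1
Accessibility: w0Rw0, w0Rw1, w1Rw1

Yes, satisfiable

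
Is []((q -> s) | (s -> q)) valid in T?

Tableau for the negation ~[]((q -> s) | (s -> q)):
1. ~[]((q -> s) | (s -> q)), 0
2. ~((q -> s) | (s -> q)), 1
3. ~(q -> s), 1
4. ~(s -> q), 1
5. q, 1
6. ~s, 1
7. s, 1
8. ~q, 1
Accessibility: 0R0, 0R1, 1R1
Branch closes: s and ~s both at 1.
Every branch of the negation's tableau closes; the branch above is one of them.

Valid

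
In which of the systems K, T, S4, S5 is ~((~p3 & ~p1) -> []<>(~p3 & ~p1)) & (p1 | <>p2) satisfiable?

K, T, S4

S5-tableau for the formula:
1. ~((~p3 & ~p1) -> []<>(~p3 & ~p1)) & (p1 | <>p2), u
2. ~((~p3 & ~p1) -> []<>(~p3 & ~p1)), u
3. p1 | <>p2, u
4. ~p3 & ~p1, u
5. ~[]<>(~p3 & ~p1), u
6. ~p3, u
7. ~p1, u
8. <>p2, u
9. ~<>(~p3 & ~p1), v
10. ~(~p3 & ~p1), u
11. ~(~p3 & ~p1), v
12. p1, u
Accessibility: uRu, uRv, vRu, vRv
Branch closes: p1 and ~p1 both at u.
Every branch closes (one shown): unsatisfiable in S5.
S4-tableau for the formula:
1. ~((~p3 & ~p1) -> []<>(~p3 & ~p1)) & (p1 | <>p2), u
2. ~((~p3 & ~p1) -> []<>(~p3 & ~p1)), u
3. p1 | <>p2, u
4. ~p3 & ~p1, u
5. ~[]<>(~p3 & ~p1), u
6. ~p3, u
7. ~p1, u
8. <>p2, u
9. ~<>(~p3 & ~p1), v
10. ~(~p3 & ~p1), v
11. p1, v
12. p2, w
Accessibility: uRu, uRv, uRw, vRv, wRw
Complete open branch: satisfiable in S4, hence also in K, T (this S4-model is also a K-model and a T-model).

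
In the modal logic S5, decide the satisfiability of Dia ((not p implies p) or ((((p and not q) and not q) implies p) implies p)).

1. Dia ((not p implies p) or ((((p and not q) and not q) implies p) implies p)), w0
2. (not p implies p) or ((((p and not q) and not q) implies p) implies p), w1
3. (((p and not q) and not q) implies p) implies p, w1
4. p, w1
Accessibility: w0Rw0, w0Rw1, w1Rw0, w1Rw1

Satisfiable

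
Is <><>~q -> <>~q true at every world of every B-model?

Not valid

Tableau for the negation ~(<><>~q -> <>~q):
1. ~(<><>~q -> <>~q), u
2. <><>~q, u
3. ~<>~q, u
4. q, u
5. <>~q, v
6. q, v
7. ~q, w
Accessibility: uRu, uRv, vRu, vRv, vRw, wRv, wRw
The negation has an open branch (countermodel exists).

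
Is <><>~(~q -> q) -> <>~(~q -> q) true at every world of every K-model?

Tableau for the negation ~(<><>~(~q -> q) -> <>~(~q -> q)):
1. ~(<><>~(~q -> q) -> <>~(~q -> q)), u
2. <><>~(~q -> q), u
3. ~<>~(~q -> q), u
4. <>~(~q -> q), v
5. ~q -> q, v
6. q, v
7. ~(~q -> q), w
8. ~q, w
Accessibility: uRv, vRw
The negation has an open branch (countermodel exists).

Invalid (countermodel exists)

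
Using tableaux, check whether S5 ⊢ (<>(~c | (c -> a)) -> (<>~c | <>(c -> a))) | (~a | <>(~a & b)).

Valid in S5

Tableau for the negation ~((<>(~c | (c -> a)) -> (<>~c | <>(c -> a))) | (~a | <>(~a & b))):
1. ~((<>(~c | (c -> a)) -> (<>~c | <>(c -> a))) | (~a | <>(~a & b))), w0
2. ~(<>(~c | (c -> a)) -> (<>~c | <>(c -> a))), w0
3. ~(~a | <>(~a & b)), w0
4. <>(~c | (c -> a)), w0
5. ~(<>~c | <>(c -> a)), w0
6. a, w0
7. ~<>(~a & b), w0
8. ~<>~c, w0
9. ~<>(c -> a), w0
10. ~(~a & b), w0
11. c, w0
12. ~(c -> a), w0
13. ~a, w0
Accessibility: w0Rw0
Branch closes: a and ~a both at w0.
Every branch of the negation's tableau closes; the branch above is one of them.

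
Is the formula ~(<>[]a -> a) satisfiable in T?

Satisfiable (open branch found)

1. ~(<>[]a -> a), 0
2. <>[]a, 0
3. ~a, 0
4. []a, 1
5. a, 1
Accessibility: 0R0, 0R1, 1R1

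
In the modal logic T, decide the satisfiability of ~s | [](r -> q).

1. ~s | [](r -> q), w0
2. [](r -> q), w0
3. r -> q, w0
4. q, w0
Accessibility: w0Rw0

Satisfiable (open branch found)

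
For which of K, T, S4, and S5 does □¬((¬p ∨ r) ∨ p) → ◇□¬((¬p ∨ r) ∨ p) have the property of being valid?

T, S4, S5

K-tableau for the negation ¬(□¬((¬p ∨ r) ∨ p) → ◇□¬((¬p ∨ r) ∨ p)):
1. ¬(□¬((¬p ∨ r) ∨ p) → ◇□¬((¬p ∨ r) ∨ p)), w0
2. □¬((¬p ∨ r) ∨ p), w0
3. ¬◇□¬((¬p ∨ r) ∨ p), w0
Complete open branch: countermodel on a K-frame, so not valid in K.
T-tableau for the negation ¬(□¬((¬p ∨ r) ∨ p) → ◇□¬((¬p ∨ r) ∨ p)):
1. ¬(□¬((¬p ∨ r) ∨ p) → ◇□¬((¬p ∨ r) ∨ p)), w0
2. □¬((¬p ∨ r) ∨ p), w0
3. ¬◇□¬((¬p ∨ r) ∨ p), w0
4. ¬((¬p ∨ r) ∨ p), w0
5. ¬(¬p ∨ r), w0
6. ¬p, w0
7. p, w0
8. ¬r, w0
Accessibility: w0Rw0
Branch closes: p and ¬p both at w0.
Every branch closes (one shown): valid in T, hence also in S4, S5 (every theorem of T is a theorem of S4 and S5).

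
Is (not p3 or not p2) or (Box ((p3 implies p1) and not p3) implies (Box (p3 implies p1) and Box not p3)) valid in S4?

Yes, valid

Tableau for the negation not ((not p3 or not p2) or (Box ((p3 implies p1) and not p3) implies (Box (p3 implies p1) and Box not p3))):
1. not ((not p3 or not p2) or (Box ((p3 implies p1) and not p3) implies (Box (p3 implies p1) and Box not p3))), u
2. not (not p3 or not p2), u
3. not (Box ((p3 implies p1) and not p3) implies (Box (p3 implies p1) and Box not p3)), u
4. p3, u
5. p2, u
6. Box ((p3 implies p1) and not p3), u
7. not (Box (p3 implies p1) and Box not p3), u
8. (p3 implies p1) and not p3, u
9. p3 implies p1, u
10. not p3, u
Accessibility: uRu
Branch closes: p3 and not p3 both at u.
All branches of the negation close; one closing branch shown above.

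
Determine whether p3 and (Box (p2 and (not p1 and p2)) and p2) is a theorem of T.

Tableau for the negation not (p3 and (Box (p2 and (not p1 and p2)) and p2)):
1. not (p3 and (Box (p2 and (not p1 and p2)) and p2)), w0
2. not (Box (p2 and (not p1 and p2)) and p2), w0
3. not p2, w0
Accessibility: w0Rw0
The negation has an open branch (countermodel exists).

Invalid (countermodel exists)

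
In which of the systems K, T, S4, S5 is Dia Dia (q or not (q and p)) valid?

K-tableau for the negation not Dia Dia (q or not (q and p)):
1. not Dia Dia (q or not (q and p)), w0
Complete open branch: countermodel on a K-frame, so not valid in K.
T-tableau for the negation not Dia Dia (q or not (q and p)):
1. not Dia Dia (q or not (q and p)), w0
2. not Dia (q or not (q and p)), w0   [neg-Dia-rule on 1 via w0Rw0]
3. not (q or not (q and p)), w0   [neg-Dia-rule on 2 via w0Rw0]
4. not q, w0   [neg-or-rule on 3]
5. q and p, w0   [neg-or-rule on 3]
6. q, w0   [and-rule on 5]
7. p, w0   [and-rule on 5]
Accessibility: w0Rw0
Branch closes: q and not q both at w0.
Every branch closes (one shown): valid in T, hence also in S4, S5 (every theorem of T is a theorem of S4 and S5).

T, S4, S5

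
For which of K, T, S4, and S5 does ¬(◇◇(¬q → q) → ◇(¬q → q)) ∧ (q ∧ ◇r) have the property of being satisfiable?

K

T-tableau for the formula:
1. ¬(◇◇(¬q → q) → ◇(¬q → q)) ∧ (q ∧ ◇r), 0
2. ¬(◇◇(¬q → q) → ◇(¬q → q)), 0
3. q ∧ ◇r, 0
4. ◇◇(¬q → q), 0
5. ¬◇(¬q → q), 0
6. q, 0
7. ◇r, 0
8. ¬(¬q → q), 0
9. ¬q, 0
Accessibility: 0R0
Branch closes: q and ¬q both at 0.
Every branch closes (one shown): unsatisfiable in T, hence also in S4, S5 (every S4/S5-frame is a T-frame).
K-tableau for the formula:
1. ¬(◇◇(¬q → q) → ◇(¬q → q)) ∧ (q ∧ ◇r), 0
2. ¬(◇◇(¬q → q) → ◇(¬q → q)), 0
3. q ∧ ◇r, 0
4. ◇◇(¬q → q), 0
5. ¬◇(¬q → q), 0
6. q, 0
7. ◇r, 0
8. ◇(¬q → q), 1
9. ¬(¬q → q), 1
10. ¬q, 1
11. r, 2
12. ¬(¬q → q), 2
13. ¬q, 2
14. ¬q → q, 3
15. q, 3
Accessibility: 0R1, 0R2, 1R3
Complete open branch: satisfiable in K.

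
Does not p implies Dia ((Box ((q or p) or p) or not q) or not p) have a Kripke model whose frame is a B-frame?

Satisfiable

1. not p implies Dia ((Box ((q or p) or p) or not q) or not p), 0
2. Dia ((Box ((q or p) or p) or not q) or not p), 0
3. (Box ((q or p) or p) or not q) or not p, 1
4. not p, 1
Accessibility: 0R0, 0R1, 1R0, 1R1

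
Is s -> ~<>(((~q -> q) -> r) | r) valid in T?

Tableau for the negation ~(s -> ~<>(((~q -> q) -> r) | r)):
1. ~(s -> ~<>(((~q -> q) -> r) | r)), u
2. s, u
3. <>(((~q -> q) -> r) | r), u
4. ((~q -> q) -> r) | r, v
5. r, v
Accessibility: uRu, uRv, vRv
The negation has an open branch (countermodel exists).

Invalid (countermodel exists)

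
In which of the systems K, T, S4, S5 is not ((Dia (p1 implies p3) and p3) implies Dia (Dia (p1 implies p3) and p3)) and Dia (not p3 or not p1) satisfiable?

K-tableau for the formula:
1. not ((Dia (p1 implies p3) and p3) implies Dia (Dia (p1 implies p3) and p3)) and Dia (not p3 or not p1), u
2. not ((Dia (p1 implies p3) and p3) implies Dia (Dia (p1 implies p3) and p3)), u
3. Dia (not p3 or not p1), u
4. Dia (p1 implies p3) and p3, u
5. not Dia (Dia (p1 implies p3) and p3), u
6. Dia (p1 implies p3), u
7. p3, u
8. not p3 or not p1, v
9. not (Dia (p1 implies p3) and p3), v
10. not p1, v
11. not p3, v
12. p1 implies p3, w
13. not (Dia (p1 implies p3) and p3), w
14. p3, w
15. not Dia (p1 implies p3), w
Accessibility: uRv, uRw
Complete open branch: satisfiable in K.
T-tableau for the formula:
1. not ((Dia (p1 implies p3) and p3) implies Dia (Dia (p1 implies p3) and p3)) and Dia (not p3 or not p1), u
2. not ((Dia (p1 implies p3) and p3) implies Dia (Dia (p1 implies p3) and p3)), u
3. Dia (not p3 or not p1), u
4. Dia (p1 implies p3) and p3, u
5. not Dia (Dia (p1 implies p3) and p3), u
6. Dia (p1 implies p3), u
7. p3, u
8. not (Dia (p1 implies p3) and p3), u
9. not Dia (p1 implies p3), u
10. not (p1 implies p3), u
11. p1, u
12. not p3, u
Accessibility: uRu
Branch closes: p3 and not p3 both at u.
Every branch closes (one shown): unsatisfiable in T, hence also in S4, S5 (every S4/S5-frame is a T-frame).

K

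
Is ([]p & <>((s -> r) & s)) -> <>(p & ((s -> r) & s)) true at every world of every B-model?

Tableau for the negation ~(([]p & <>((s -> r) & s)) -> <>(p & ((s -> r) & s))):
1. ~(([]p & <>((s -> r) & s)) -> <>(p & ((s -> r) & s))), u
2. []p & <>((s -> r) & s), u
3. ~<>(p & ((s -> r) & s)), u
4. []p, u
5. <>((s -> r) & s), u
6. ~(p & ((s -> r) & s)), u
7. p, u
8. ~((s -> r) & s), u
9. ~(s -> r), u
10. s, u
11. ~r, u
12. (s -> r) & s, v
13. s -> r, v
14. s, v
15. ~(p & ((s -> r) & s)), v
16. p, v
17. r, v
18. ~((s -> r) & s), v
19. ~(s -> r), v
20. ~r, v
Accessibility: uRu, uRv, vRu, vRv
Branch closes: r and ~r both at v.
All branches of the negation close; one closing branch shown above.

Valid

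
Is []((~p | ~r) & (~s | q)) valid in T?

Tableau for the negation ~[]((~p | ~r) & (~s | q)):
1. ~[]((~p | ~r) & (~s | q)), 0
2. ~((~p | ~r) & (~s | q)), 1
3. ~(~s | q), 1
4. s, 1
5. ~q, 1
Accessibility: 0R0, 0R1, 1R1
The negation has an open branch (countermodel exists).

Invalid (countermodel exists)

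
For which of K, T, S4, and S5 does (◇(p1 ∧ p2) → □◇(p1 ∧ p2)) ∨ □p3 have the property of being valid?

S5-tableau for the negation ¬((◇(p1 ∧ p2) → □◇(p1 ∧ p2)) ∨ □p3):
1. ¬((◇(p1 ∧ p2) → □◇(p1 ∧ p2)) ∨ □p3), 0
2. ¬(◇(p1 ∧ p2) → □◇(p1 ∧ p2)), 0
3. ¬□p3, 0
4. ◇(p1 ∧ p2), 0
5. ¬□◇(p1 ∧ p2), 0
6. ¬p3, 1
7. p1 ∧ p2, 2
8. p1, 2
9. p2, 2
10. ¬◇(p1 ∧ p2), 3
11. ¬(p1 ∧ p2), 0
12. ¬(p1 ∧ p2), 1
13. ¬(p1 ∧ p2), 2
14. ¬(p1 ∧ p2), 3
15. ¬p2, 0
16. ¬p2, 1
17. ¬p2, 2
Accessibility: 0R0, 0R1, 0R2, 0R3, 1R0, 1R1, 1R2, 1R3, 2R0, 2R1, 2R2, 2R3, 3R0, 3R1, 3R2, 3R3
Branch closes: p2 and ¬p2 both at 2.
Every branch closes (one shown): valid in S5.
S4-tableau for the negation ¬((◇(p1 ∧ p2) → □◇(p1 ∧ p2)) ∨ □p3):
1. ¬((◇(p1 ∧ p2) → □◇(p1 ∧ p2)) ∨ □p3), 0
2. ¬(◇(p1 ∧ p2) → □◇(p1 ∧ p2)), 0
3. ¬□p3, 0
4. ◇(p1 ∧ p2), 0
5. ¬□◇(p1 ∧ p2), 0
6. ¬p3, 1
7. p1 ∧ p2, 2
8. p1, 2
9. p2, 2
10. ¬◇(p1 ∧ p2), 3
11. ¬(p1 ∧ p2), 3
12. ¬p2, 3
Accessibility: 0R0, 0R1, 0R2, 0R3, 1R1, 2R2, 3R3
Complete open branch: countermodel on an S4-frame, so not valid in S4, nor in K, T (the same frame is also a K-frame and a T-frame).

S5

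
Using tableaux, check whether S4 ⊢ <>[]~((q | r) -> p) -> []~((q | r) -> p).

No, not valid

Tableau for the negation ~(<>[]~((q | r) -> p) -> []~((q | r) -> p)):
1. ~(<>[]~((q | r) -> p) -> []~((q | r) -> p)), 0
2. <>[]~((q | r) -> p), 0
3. ~[]~((q | r) -> p), 0
4. []~((q | r) -> p), 1
5. ~((q | r) -> p), 1
6. q | r, 1
7. ~p, 1
8. r, 1
9. (q | r) -> p, 2
10. p, 2
Accessibility: 0R0, 0R1, 0R2, 1R1, 2R2
The negation has an open branch (countermodel exists).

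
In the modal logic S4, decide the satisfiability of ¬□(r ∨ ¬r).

Unsatisfiable

1. ¬□(r ∨ ¬r), 0
2. ¬(r ∨ ¬r), 1
3. ¬r, 1
4. r, 1
Accessibility: 0R0, 0R1, 1R1
Branch closes: r and ¬r both at 1.
(One branch shown.) All branches close.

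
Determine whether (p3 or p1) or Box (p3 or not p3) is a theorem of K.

Valid

Tableau for the negation not ((p3 or p1) or Box (p3 or not p3)):
1. not ((p3 or p1) or Box (p3 or not p3)), 0
2. not (p3 or p1), 0   [neg-or-rule on 1]
3. not Box (p3 or not p3), 0   [neg-or-rule on 1]
4. not p3, 0   [neg-or-rule on 2]
5. not p1, 0   [neg-or-rule on 2]
6. not (p3 or not p3), 1   [neg-Box-rule on 3: fresh world 1, 0R1]
7. not p3, 1   [neg-or-rule on 6]
8. p3, 1   [neg-or-rule on 6]
Accessibility: 0R1
Branch closes: p3 and not p3 both at 1.
All branches of the negation close; one closing branch shown above.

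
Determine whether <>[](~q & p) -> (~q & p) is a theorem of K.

No, not valid

Tableau for the negation ~(<>[](~q & p) -> (~q & p)):
1. ~(<>[](~q & p) -> (~q & p)), u
2. <>[](~q & p), u
3. ~(~q & p), u
4. ~p, u
5. [](~q & p), v
Accessibility: uRv
The negation has an open branch (countermodel exists).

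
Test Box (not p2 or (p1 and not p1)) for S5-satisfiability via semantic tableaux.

1. Box (not p2 or (p1 and not p1)), w0
2. not p2 or (p1 and not p1), w0
3. not p2, w0
Accessibility: w0Rw0

Yes, satisfiable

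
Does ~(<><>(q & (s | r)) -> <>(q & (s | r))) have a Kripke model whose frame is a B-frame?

1. ~(<><>(q & (s | r)) -> <>(q & (s | r))), 0
2. <><>(q & (s | r)), 0
3. ~<>(q & (s | r)), 0
4. ~(q & (s | r)), 0
5. ~(s | r), 0
6. ~s, 0
7. ~r, 0
8. <>(q & (s | r)), 1
9. ~(q & (s | r)), 1
10. ~(s | r), 1
11. ~s, 1
12. ~r, 1
13. q & (s | r), 2
14. q, 2
15. s | r, 2
16. r, 2
Accessibility: 0R0, 0R1, 1R0, 1R1, 1R2, 2R1, 2R2

Satisfiable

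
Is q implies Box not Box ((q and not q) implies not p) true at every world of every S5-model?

Tableau for the negation not (q implies Box not Box ((q and not q) implies not p)):
1. not (q implies Box not Box ((q and not q) implies not p)), w0
2. q, w0   [neg-implies-rule on 1]
3. not Box not Box ((q and not q) implies not p), w0   [neg-implies-rule on 1]
4. Box ((q and not q) implies not p), w1   [neg-Box-rule on 3: fresh world w1, w0Rw1]
5. (q and not q) implies not p, w0   [Box-rule on 4 via w1Rw0]
6. (q and not q) implies not p, w1   [Box-rule on 4 via w1Rw1]
7. not p, w0   [implies-rule on 5 (branches; this branch)]
8. not p, w1   [implies-rule on 6 (branches; this branch)]
Accessibility: w0Rw0, w0Rw1, w1Rw0, w1Rw1
The negation has an open branch (countermodel exists).

Invalid (countermodel exists)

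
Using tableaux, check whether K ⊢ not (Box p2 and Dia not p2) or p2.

Valid in K

Tableau for the negation not (not (Box p2 and Dia not p2) or p2):
1. not (not (Box p2 and Dia not p2) or p2), 0
2. Box p2 and Dia not p2, 0
3. not p2, 0
4. Box p2, 0
5. Dia not p2, 0
6. not p2, 1
7. p2, 1
Accessibility: 0R1
Branch closes: p2 and not p2 both at 1.
All branches of the negation close; one closing branch shown above.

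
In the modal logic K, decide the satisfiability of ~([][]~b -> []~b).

1. ~([][]~b -> []~b), 0
2. [][]~b, 0
3. ~[]~b, 0
4. b, 1
5. []~b, 1
Accessibility: 0R1

Satisfiable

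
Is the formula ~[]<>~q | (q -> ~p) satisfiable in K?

Satisfiable (open branch found)

1. ~[]<>~q | (q -> ~p), u
2. q -> ~p, u
3. ~p, u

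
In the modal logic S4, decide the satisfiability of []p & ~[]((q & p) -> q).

Unsatisfiable

1. []p & ~[]((q & p) -> q), w0
2. []p, w0
3. ~[]((q & p) -> q), w0
4. p, w0
5. ~((q & p) -> q), w1
6. q & p, w1
7. ~q, w1
8. q, w1
9. p, w1
Accessibility: w0Rw0, w0Rw1, w1Rw1
Branch closes: q and ~q both at w1.
All branches of the tableau close; one closing branch shown above.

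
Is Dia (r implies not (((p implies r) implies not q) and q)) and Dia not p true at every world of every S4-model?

Tableau for the negation not (Dia (r implies not (((p implies r) implies not q) and q)) and Dia not p):
1. not (Dia (r implies not (((p implies r) implies not q) and q)) and Dia not p), u
2. not Dia not p, u   [neg-and-rule on 1 (branches; this branch)]
3. p, u   [neg-Dia-rule on 2 via uRu]
Accessibility: uRu
The negation has an open branch (countermodel exists).

Invalid (countermodel exists)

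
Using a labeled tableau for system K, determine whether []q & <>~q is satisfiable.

Unsatisfiable (every branch closes)

1. []q & <>~q, u
2. []q, u
3. <>~q, u
4. ~q, v
5. q, v
Accessibility: uRv
Branch closes: q and ~q both at v.
Every branch closes; the branch above is one of them.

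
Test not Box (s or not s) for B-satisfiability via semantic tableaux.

1. not Box (s or not s), u
2. not (s or not s), v
3. not s, v
4. s, v
Accessibility: uRu, uRv, vRu, vRv
Branch closes: s and not s both at v.
Every branch closes; the branch above is one of them.

Unsatisfiable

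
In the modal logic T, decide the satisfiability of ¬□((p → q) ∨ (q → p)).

Unsatisfiable

1. ¬□((p → q) ∨ (q → p)), 0
2. ¬((p → q) ∨ (q → p)), 1
3. ¬(p → q), 1
4. ¬(q → p), 1
5. p, 1
6. ¬q, 1
7. q, 1
8. ¬p, 1
Accessibility: 0R0, 0R1, 1R1
Branch closes: q and ¬q both at 1.
Every branch closes; the branch above is one of them.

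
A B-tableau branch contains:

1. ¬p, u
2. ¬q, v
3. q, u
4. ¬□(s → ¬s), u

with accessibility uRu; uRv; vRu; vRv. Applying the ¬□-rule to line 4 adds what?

a fresh world w with uRw, and ¬(s → ¬s) at w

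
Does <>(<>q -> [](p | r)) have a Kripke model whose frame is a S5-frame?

1. <>(<>q -> [](p | r)), u
2. <>q -> [](p | r), v   [<>-rule on 1: fresh world v, uRv]
3. [](p | r), v   [->-rule on 2 (branches; this branch)]
4. p | r, u   [[]-rule on 3 via vRu]
5. p | r, v   [[]-rule on 3 via vRv]
6. r, u   [|-rule on 4 (branches; this branch)]
7. r, v   [|-rule on 5 (branches; this branch)]
Accessibility: uRu, uRv, vRu, vRv

Yes, satisfiable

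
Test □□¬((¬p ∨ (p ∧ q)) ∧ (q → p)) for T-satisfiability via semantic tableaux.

Satisfiable (open branch found)

1. □□¬((¬p ∨ (p ∧ q)) ∧ (q → p)), u
2. □¬((¬p ∨ (p ∧ q)) ∧ (q → p)), u   [□-rule on 1 via uRu]
3. ¬((¬p ∨ (p ∧ q)) ∧ (q → p)), u   [□-rule on 2 via uRu]
4. ¬(q → p), u   [¬∧-rule on 3 (branches; this branch)]
5. q, u   [¬→-rule on 4]
6. ¬p, u   [¬→-rule on 4]
Accessibility: uRu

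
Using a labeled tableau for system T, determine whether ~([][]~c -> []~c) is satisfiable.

1. ~([][]~c -> []~c), 0
2. [][]~c, 0
3. ~[]~c, 0
4. []~c, 0
5. ~c, 0
6. c, 1
7. []~c, 1
8. ~c, 1
Accessibility: 0R0, 0R1, 1R1
Branch closes: c and ~c both at 1.
All branches of the tableau close; one closing branch shown above.

Unsatisfiable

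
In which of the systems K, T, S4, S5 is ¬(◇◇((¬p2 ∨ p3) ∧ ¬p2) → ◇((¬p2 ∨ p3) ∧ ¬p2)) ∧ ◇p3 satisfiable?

S4-tableau for the formula:
1. ¬(◇◇((¬p2 ∨ p3) ∧ ¬p2) → ◇((¬p2 ∨ p3) ∧ ¬p2)) ∧ ◇p3, u
2. ¬(◇◇((¬p2 ∨ p3) ∧ ¬p2) → ◇((¬p2 ∨ p3) ∧ ¬p2)), u
3. ◇p3, u
4. ◇◇((¬p2 ∨ p3) ∧ ¬p2), u
5. ¬◇((¬p2 ∨ p3) ∧ ¬p2), u
6. ¬((¬p2 ∨ p3) ∧ ¬p2), u
7. ¬(¬p2 ∨ p3), u
8. p2, u
9. ¬p3, u
10. p3, v
11. ¬((¬p2 ∨ p3) ∧ ¬p2), v
12. p2, v
13. ◇((¬p2 ∨ p3) ∧ ¬p2), w
14. ¬((¬p2 ∨ p3) ∧ ¬p2), w
15. ¬(¬p2 ∨ p3), w
16. p2, w
17. ¬p3, w
18. (¬p2 ∨ p3) ∧ ¬p2, x
19. ¬p2 ∨ p3, x
20. ¬p2, x
21. ¬((¬p2 ∨ p3) ∧ ¬p2), x
22. p3, x
23. ¬(¬p2 ∨ p3), x
24. p2, x
25. ¬p3, x
Accessibility: uRu, uRv, uRw, uRx, vRv, wRw, wRx, xRx
Branch closes: p2 and ¬p2 both at x.
Every branch closes (one shown): unsatisfiable in S4, hence also in S5 (every S5-frame is an S4-frame).
T-tableau for the formula:
1. ¬(◇◇((¬p2 ∨ p3) ∧ ¬p2) → ◇((¬p2 ∨ p3) ∧ ¬p2)) ∧ ◇p3, u
2. ¬(◇◇((¬p2 ∨ p3) ∧ ¬p2) → ◇((¬p2 ∨ p3) ∧ ¬p2)), u
3. ◇p3, u
4. ◇◇((¬p2 ∨ p3) ∧ ¬p2), u
5. ¬◇((¬p2 ∨ p3) ∧ ¬p2), u
6. ¬((¬p2 ∨ p3) ∧ ¬p2), u
7. p2, u
8. p3, v
9. ¬((¬p2 ∨ p3) ∧ ¬p2), v
10. p2, v
11. ◇((¬p2 ∨ p3) ∧ ¬p2), w
12. ¬((¬p2 ∨ p3) ∧ ¬p2), w
13. p2, w
14. (¬p2 ∨ p3) ∧ ¬p2, x
15. ¬p2 ∨ p3, x
16. ¬p2, x
17. p3, x
Accessibility: uRu, uRv, uRw, vRv, wRw, wRx, xRx
Complete open branch: satisfiable in T, hence also in K (this T-model is also a K-model).

K, T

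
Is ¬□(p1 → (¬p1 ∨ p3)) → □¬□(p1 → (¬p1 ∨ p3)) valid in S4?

Invalid (countermodel exists)

Tableau for the negation ¬(¬□(p1 → (¬p1 ∨ p3)) → □¬□(p1 → (¬p1 ∨ p3))):
1. ¬(¬□(p1 → (¬p1 ∨ p3)) → □¬□(p1 → (¬p1 ∨ p3))), u
2. ¬□(p1 → (¬p1 ∨ p3)), u
3. ¬□¬□(p1 → (¬p1 ∨ p3)), u
4. ¬(p1 → (¬p1 ∨ p3)), v
5. p1, v
6. ¬(¬p1 ∨ p3), v
7. ¬p3, v
8. □(p1 → (¬p1 ∨ p3)), w
9. p1 → (¬p1 ∨ p3), w
10. ¬p1 ∨ p3, w
11. p3, w
Accessibility: uRu, uRv, uRw, vRv, wRw
The negation has an open branch (countermodel exists).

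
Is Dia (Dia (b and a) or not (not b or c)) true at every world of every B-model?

Tableau for the negation not Dia (Dia (b and a) or not (not b or c)):
1. not Dia (Dia (b and a) or not (not b or c)), u
2. not (Dia (b and a) or not (not b or c)), u
3. not Dia (b and a), u
4. not b or c, u
5. not (b and a), u
6. c, u
7. not a, u
Accessibility: uRu
The negation has an open branch (countermodel exists).

Not valid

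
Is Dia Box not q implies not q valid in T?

Invalid (countermodel exists)

Tableau for the negation not (Dia Box not q implies not q):
1. not (Dia Box not q implies not q), 0
2. Dia Box not q, 0   [neg-implies-rule on 1]
3. q, 0   [neg-implies-rule on 1]
4. Box not q, 1   [Dia-rule on 2: fresh world 1, 0R1]
5. not q, 1   [Box-rule on 4 via 1R1]
Accessibility: 0R0, 0R1, 1R1
The negation has an open branch (countermodel exists).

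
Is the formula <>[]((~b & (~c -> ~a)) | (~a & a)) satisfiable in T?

Satisfiable

1. <>[]((~b & (~c -> ~a)) | (~a & a)), 0
2. []((~b & (~c -> ~a)) | (~a & a)), 1
3. (~b & (~c -> ~a)) | (~a & a), 1
4. ~b & (~c -> ~a), 1
5. ~b, 1
6. ~c -> ~a, 1
7. ~a, 1
Accessibility: 0R0, 0R1, 1R1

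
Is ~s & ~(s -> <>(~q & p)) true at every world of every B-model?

Tableau for the negation ~(~s & ~(s -> <>(~q & p))):
1. ~(~s & ~(s -> <>(~q & p))), 0
2. s -> <>(~q & p), 0
3. <>(~q & p), 0
4. ~q & p, 1
5. ~q, 1
6. p, 1
Accessibility: 0R0, 0R1, 1R0, 1R1
The negation has an open branch (countermodel exists).

Invalid (countermodel exists)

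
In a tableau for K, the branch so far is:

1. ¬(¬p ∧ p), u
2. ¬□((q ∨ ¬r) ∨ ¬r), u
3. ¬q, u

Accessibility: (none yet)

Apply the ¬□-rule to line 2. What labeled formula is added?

a fresh world v with uRv, and ¬((q ∨ ¬r) ∨ ¬r) at v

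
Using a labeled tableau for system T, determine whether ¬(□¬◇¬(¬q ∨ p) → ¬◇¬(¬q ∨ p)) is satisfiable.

Unsatisfiable (every branch closes)

1. ¬(□¬◇¬(¬q ∨ p) → ¬◇¬(¬q ∨ p)), 0
2. □¬◇¬(¬q ∨ p), 0
3. ◇¬(¬q ∨ p), 0
4. ¬◇¬(¬q ∨ p), 0
5. ¬q ∨ p, 0
6. p, 0
7. ¬(¬q ∨ p), 1
8. q, 1
9. ¬p, 1
10. ¬◇¬(¬q ∨ p), 1
11. ¬q ∨ p, 1
12. p, 1
Accessibility: 0R0, 0R1, 1R1
Branch closes: p and ¬p both at 1.
Every branch closes; the branch above is one of them.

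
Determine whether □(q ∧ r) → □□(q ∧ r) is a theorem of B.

Tableau for the negation ¬(□(q ∧ r) → □□(q ∧ r)):
1. ¬(□(q ∧ r) → □□(q ∧ r)), 0
2. □(q ∧ r), 0   [¬→-rule on 1]
3. ¬□□(q ∧ r), 0   [¬→-rule on 1]
4. q ∧ r, 0   [□-rule on 2 via 0R0]
5. q, 0   [∧-rule on 4]
6. r, 0   [∧-rule on 4]
7. ¬□(q ∧ r), 1   [¬□-rule on 3: fresh world 1, 0R1]
8. q ∧ r, 1   [□-rule on 2 via 0R1]
9. q, 1   [∧-rule on 8]
10. r, 1   [∧-rule on 8]
11. ¬(q ∧ r), 2   [¬□-rule on 7: fresh world 2, 1R2]
12. ¬r, 2   [¬∧-rule on 11 (branches; this branch)]
Accessibility: 0R0, 0R1, 1R0, 1R1, 1R2, 2R1, 2R2
The negation has an open branch (countermodel exists).

No, not valid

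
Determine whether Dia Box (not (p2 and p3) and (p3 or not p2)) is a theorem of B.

Tableau for the negation not Dia Box (not (p2 and p3) and (p3 or not p2)):
1. not Dia Box (not (p2 and p3) and (p3 or not p2)), 0
2. not Box (not (p2 and p3) and (p3 or not p2)), 0
3. not (not (p2 and p3) and (p3 or not p2)), 1
4. not Box (not (p2 and p3) and (p3 or not p2)), 1
5. not (p3 or not p2), 1
6. not p3, 1
7. p2, 1
8. not (not (p2 and p3) and (p3 or not p2)), 2
9. not (p3 or not p2), 2
10. not p3, 2
11. p2, 2
Accessibility: 0R0, 0R1, 1R0, 1R1, 1R2, 2R1, 2R2
The negation has an open branch (countermodel exists).

Invalid (countermodel exists)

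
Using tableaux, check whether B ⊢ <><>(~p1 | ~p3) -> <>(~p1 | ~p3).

No, not valid

Tableau for the negation ~(<><>(~p1 | ~p3) -> <>(~p1 | ~p3)):
1. ~(<><>(~p1 | ~p3) -> <>(~p1 | ~p3)), u
2. <><>(~p1 | ~p3), u
3. ~<>(~p1 | ~p3), u
4. ~(~p1 | ~p3), u
5. p1, u
6. p3, u
7. <>(~p1 | ~p3), v
8. ~(~p1 | ~p3), v
9. p1, v
10. p3, v
11. ~p1 | ~p3, w
12. ~p3, w
Accessibility: uRu, uRv, vRu, vRv, vRw, wRv, wRw
The negation has an open branch (countermodel exists).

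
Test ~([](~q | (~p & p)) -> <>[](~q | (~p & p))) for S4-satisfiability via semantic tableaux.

No, unsatisfiable

1. ~([](~q | (~p & p)) -> <>[](~q | (~p & p))), 0
2. [](~q | (~p & p)), 0
3. ~<>[](~q | (~p & p)), 0
4. ~q | (~p & p), 0
5. ~[](~q | (~p & p)), 0
6. ~q, 0
7. ~(~q | (~p & p)), 1
8. q, 1
9. ~(~p & p), 1
10. ~q | (~p & p), 1
11. ~[](~q | (~p & p)), 1
12. ~p, 1
13. ~p & p, 1
14. p, 1
Accessibility: 0R0, 0R1, 1R1
Branch closes: p and ~p both at 1.
Every branch closes; the branch above is one of them.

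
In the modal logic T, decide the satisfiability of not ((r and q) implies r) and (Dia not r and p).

No, unsatisfiable

1. not ((r and q) implies r) and (Dia not r and p), 0
2. not ((r and q) implies r), 0
3. Dia not r and p, 0
4. r and q, 0
5. not r, 0
6. Dia not r, 0
7. p, 0
8. r, 0
9. q, 0
Accessibility: 0R0
Branch closes: r and not r both at 0.
Every branch closes; the branch above is one of them.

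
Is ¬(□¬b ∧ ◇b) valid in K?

Tableau for the negation □¬b ∧ ◇b:
1. □¬b ∧ ◇b, 0
2. □¬b, 0
3. ◇b, 0
4. b, 1
5. ¬b, 1
Accessibility: 0R1
Branch closes: b and ¬b both at 1.
Every branch of the negation's tableau closes; the branch above is one of them.

Valid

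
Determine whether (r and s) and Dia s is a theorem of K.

Tableau for the negation not ((r and s) and Dia s):
1. not ((r and s) and Dia s), 0
2. not Dia s, 0   [neg-and-rule on 1 (branches; this branch)]
The negation has an open branch (countermodel exists).

Invalid (countermodel exists)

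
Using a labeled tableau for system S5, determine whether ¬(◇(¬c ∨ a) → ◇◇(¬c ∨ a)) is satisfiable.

1. ¬(◇(¬c ∨ a) → ◇◇(¬c ∨ a)), u
2. ◇(¬c ∨ a), u
3. ¬◇◇(¬c ∨ a), u
4. ¬◇(¬c ∨ a), u
5. ¬(¬c ∨ a), u
6. c, u
7. ¬a, u
8. ¬c ∨ a, v
9. ¬◇(¬c ∨ a), v
10. ¬(¬c ∨ a), v
11. c, v
12. ¬a, v
13. a, v
Accessibility: uRu, uRv, vRu, vRv
Branch closes: a and ¬a both at v.
(One branch shown.) All branches close.

Unsatisfiable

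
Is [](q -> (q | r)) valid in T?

Valid in T

Tableau for the negation ~[](q -> (q | r)):
1. ~[](q -> (q | r)), u
2. ~(q -> (q | r)), v
3. q, v
4. ~(q | r), v
5. ~q, v
6. ~r, v
Accessibility: uRu, uRv, vRv
Branch closes: q and ~q both at v.
All branches of the negation close; one closing branch shown above.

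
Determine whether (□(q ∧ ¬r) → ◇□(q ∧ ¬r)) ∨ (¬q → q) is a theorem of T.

Valid in T

Tableau for the negation ¬((□(q ∧ ¬r) → ◇□(q ∧ ¬r)) ∨ (¬q → q)):
1. ¬((□(q ∧ ¬r) → ◇□(q ∧ ¬r)) ∨ (¬q → q)), w0
2. ¬(□(q ∧ ¬r) → ◇□(q ∧ ¬r)), w0
3. ¬(¬q → q), w0
4. □(q ∧ ¬r), w0
5. ¬◇□(q ∧ ¬r), w0
6. ¬q, w0
7. q ∧ ¬r, w0
8. q, w0
9. ¬r, w0
Accessibility: w0Rw0
Branch closes: q and ¬q both at w0.
Every branch of the negation's tableau closes; the branch above is one of them.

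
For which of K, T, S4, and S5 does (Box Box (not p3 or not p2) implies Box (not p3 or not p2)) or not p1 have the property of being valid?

T, S4, S5

T-tableau for the negation not ((Box Box (not p3 or not p2) implies Box (not p3 or not p2)) or not p1):
1. not ((Box Box (not p3 or not p2) implies Box (not p3 or not p2)) or not p1), w0
2. not (Box Box (not p3 or not p2) implies Box (not p3 or not p2)), w0   [neg-or-rule on 1]
3. p1, w0   [neg-or-rule on 1]
4. Box Box (not p3 or not p2), w0   [neg-implies-rule on 2]
5. not Box (not p3 or not p2), w0   [neg-implies-rule on 2]
6. Box (not p3 or not p2), w0   [Box-rule on 4 via w0Rw0]
7. not p3 or not p2, w0   [Box-rule on 6 via w0Rw0]
8. not p2, w0   [or-rule on 7 (branches; this branch)]
9. not (not p3 or not p2), w1   [neg-Box-rule on 5: fresh world w1, w0Rw1]
10. p3, w1   [neg-or-rule on 9]
11. p2, w1   [neg-or-rule on 9]
12. Box (not p3 or not p2), w1   [Box-rule on 4 via w0Rw1]
13. not p3 or not p2, w1   [Box-rule on 6 via w0Rw1]
14. not p2, w1   [or-rule on 13 (branches; this branch)]
Accessibility: w0Rw0, w0Rw1, w1Rw1
Branch closes: p2 and not p2 both at w1.
Every branch closes (one shown): valid in T, hence also in S4, S5 (every theorem of T is a theorem of S4 and S5).
K-tableau for the negation not ((Box Box (not p3 or not p2) implies Box (not p3 or not p2)) or not p1):
1. not ((Box Box (not p3 or not p2) implies Box (not p3 or not p2)) or not p1), w0
2. not (Box Box (not p3 or not p2) implies Box (not p3 or not p2)), w0   [neg-or-rule on 1]
3. p1, w0   [neg-or-rule on 1]
4. Box Box (not p3 or not p2), w0   [neg-implies-rule on 2]
5. not Box (not p3 or not p2), w0   [neg-implies-rule on 2]
6. not (not p3 or not p2), w1   [neg-Box-rule on 5: fresh world w1, w0Rw1]
7. p3, w1   [neg-or-rule on 6]
8. p2, w1   [neg-or-rule on 6]
9. Box (not p3 or not p2), w1   [Box-rule on 4 via w0Rw1]
Accessibility: w0Rw1
Complete open branch: countermodel on a K-frame, so not valid in K.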